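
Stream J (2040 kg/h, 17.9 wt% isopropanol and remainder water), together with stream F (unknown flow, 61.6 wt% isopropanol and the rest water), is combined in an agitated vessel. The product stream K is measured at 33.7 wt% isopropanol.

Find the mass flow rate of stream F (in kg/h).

1155 kg/h

Let F be the unknown flow. Total out = 2040 + F.
isopropanol balance: 365.16 + 0.616·F = 0.337·(2040 + F)
(0.616 − 0.337)·F = 0.337×2040 − 365.16 = 322.32
F = 322.32 / 0.279 = 1155.3 kg/h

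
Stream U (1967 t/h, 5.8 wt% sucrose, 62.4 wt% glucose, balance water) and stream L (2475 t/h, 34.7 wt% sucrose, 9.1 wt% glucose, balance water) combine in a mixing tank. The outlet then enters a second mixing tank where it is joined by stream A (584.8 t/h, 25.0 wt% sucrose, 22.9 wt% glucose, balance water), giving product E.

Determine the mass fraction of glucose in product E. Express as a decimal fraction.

Overall, product flow = 5026.8 t/h.
glucose in = 1967×0.624 + 2475×0.091 + 584.8×0.229 = 1586.6 t/h.
glucose fraction in E = 0.3156.

0.3156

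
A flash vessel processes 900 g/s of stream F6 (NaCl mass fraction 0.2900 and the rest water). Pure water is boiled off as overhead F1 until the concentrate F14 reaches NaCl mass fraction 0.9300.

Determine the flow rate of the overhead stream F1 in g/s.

NaCl is conserved: 900×0.290 = 261 g/s all reports to the concentrate.
Concentrate = 261/(target fraction) = 280.65 g/s.
Overhead = 900 − 280.65 = 619.35 g/s.

619.4 g/s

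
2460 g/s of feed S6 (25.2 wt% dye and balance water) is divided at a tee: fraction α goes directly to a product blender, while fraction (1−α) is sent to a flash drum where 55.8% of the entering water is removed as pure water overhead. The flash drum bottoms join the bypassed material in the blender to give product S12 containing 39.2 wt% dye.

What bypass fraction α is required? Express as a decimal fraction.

All 2460×0.252 = 619.92 g/s of dye reaches S12, so S12 = 619.92/0.392 = 1581.4 g/s and vapour = 878.57 g/s.
The evaporator receives (1−α)·2460 of feed at 0.748 water and removes 0.558 of that water:
0.558×0.748×(1−α)×2460 = 878.57
(1−α) = 878.57/1026.8 = 0.8557;  α = 0.1443.

0.144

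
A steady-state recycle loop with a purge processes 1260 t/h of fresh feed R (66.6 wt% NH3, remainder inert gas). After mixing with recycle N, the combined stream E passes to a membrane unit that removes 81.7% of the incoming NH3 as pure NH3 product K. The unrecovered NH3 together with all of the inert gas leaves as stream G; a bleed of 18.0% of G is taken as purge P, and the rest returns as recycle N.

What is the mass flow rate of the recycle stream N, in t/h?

2065 t/h

inert gas enters only via R and leaves only via the purge: 1260×0.334 = 0.180×(inert gas in G), and the membrane unit passes all inert gas, so inert gas in E = inert gas in G = 2338 t/h.
NH3 in E: m_A = 1260×0.666 + (1−0.180)·(1−0.817)·m_A, so m_A = 839.16/0.8499 = 987.32 t/h.
G = (1−0.817)×987.32 + 2338 = 2518.7 t/h.
Recycle N = (1−0.180)×2518.7 = 2065.3 t/h.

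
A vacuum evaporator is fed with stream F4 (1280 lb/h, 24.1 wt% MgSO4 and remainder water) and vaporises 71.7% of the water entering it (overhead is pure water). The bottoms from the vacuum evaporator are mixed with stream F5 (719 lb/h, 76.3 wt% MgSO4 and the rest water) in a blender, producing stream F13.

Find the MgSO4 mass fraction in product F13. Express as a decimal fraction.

0.6581

Vapour removed = 0.717×0.759×1280 = 696.58 lb/h; concentrate = 583.42 lb/h.
MgSO4 reaching the mixer = 308.48 (from concentrate) + 719×0.763 = 857.08 lb/h.
Product flow = 583.42 + 719 = 1302.4 lb/h; MgSO4 fraction = 0.6581.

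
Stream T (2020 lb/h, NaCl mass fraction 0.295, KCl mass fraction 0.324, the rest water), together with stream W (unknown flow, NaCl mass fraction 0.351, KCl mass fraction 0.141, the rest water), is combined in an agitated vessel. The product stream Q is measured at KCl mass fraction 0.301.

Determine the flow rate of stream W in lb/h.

290.4 lb/h

Let W be the unknown flow. Total out = 2020 + W.
KCl balance: 654.48 + 0.141·W = 0.301·(2020 + W)
(0.141 − 0.301)·W = 0.301×2020 − 654.48 = -46.46
W = -46.46 / -0.160 = 290.38 lb/h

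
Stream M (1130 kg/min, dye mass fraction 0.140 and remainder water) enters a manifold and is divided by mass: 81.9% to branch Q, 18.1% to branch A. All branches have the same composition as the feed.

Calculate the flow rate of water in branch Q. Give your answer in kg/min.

795.9 kg/min

Branch Q total = 0.819×1130 = 925.47 kg/min.
water in Q = 0.860×925.47 = 795.9 kg/min.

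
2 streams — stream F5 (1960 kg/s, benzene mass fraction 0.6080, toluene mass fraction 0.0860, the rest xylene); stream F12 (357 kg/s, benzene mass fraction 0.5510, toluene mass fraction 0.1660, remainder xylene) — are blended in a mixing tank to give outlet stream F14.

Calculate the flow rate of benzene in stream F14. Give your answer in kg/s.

1388 kg/s

benzene out = benzene in = 1960×0.608 + 357×0.551 = 1388.4 kg/s.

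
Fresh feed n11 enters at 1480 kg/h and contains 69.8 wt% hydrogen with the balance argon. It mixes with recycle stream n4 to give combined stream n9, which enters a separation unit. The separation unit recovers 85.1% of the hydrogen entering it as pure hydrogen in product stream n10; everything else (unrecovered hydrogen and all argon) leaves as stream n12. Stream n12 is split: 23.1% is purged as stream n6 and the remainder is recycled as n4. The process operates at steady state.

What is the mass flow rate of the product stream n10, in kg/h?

992.9 kg/h

hydrogen in n9: m_A = 1480×0.698 + (1−0.231)·(1−0.851)·m_A, so m_A = 1033/0.8854 = 1166.7 kg/h.
Product n10 = 0.851×1166.7 = 992.88 kg/h.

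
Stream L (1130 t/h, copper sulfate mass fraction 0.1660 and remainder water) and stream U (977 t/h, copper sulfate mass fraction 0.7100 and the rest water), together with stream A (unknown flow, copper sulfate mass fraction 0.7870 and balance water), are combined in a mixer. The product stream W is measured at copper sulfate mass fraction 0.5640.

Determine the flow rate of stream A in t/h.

Let A be the unknown flow. Total out = 2107 + A.
copper sulfate balance: 881.25 + 0.787·A = 0.564·(2107 + A)
(0.787 − 0.564)·A = 0.564×2107 − 881.25 = 307.1
A = 307.1 / 0.223 = 1377.1 t/h

1377 t/h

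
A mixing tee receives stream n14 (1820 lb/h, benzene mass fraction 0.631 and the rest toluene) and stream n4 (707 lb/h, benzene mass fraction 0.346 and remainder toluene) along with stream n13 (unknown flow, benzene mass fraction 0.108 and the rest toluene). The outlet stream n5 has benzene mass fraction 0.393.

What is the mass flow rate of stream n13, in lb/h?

Let n13 be the unknown flow. Total out = 2527 + n13.
benzene balance: 1393 + 0.108·n13 = 0.393·(2527 + n13)
(0.108 − 0.393)·n13 = 0.393×2527 − 1393 = -399.93
n13 = -399.93 / -0.285 = 1403.3 lb/h

1403 lb/h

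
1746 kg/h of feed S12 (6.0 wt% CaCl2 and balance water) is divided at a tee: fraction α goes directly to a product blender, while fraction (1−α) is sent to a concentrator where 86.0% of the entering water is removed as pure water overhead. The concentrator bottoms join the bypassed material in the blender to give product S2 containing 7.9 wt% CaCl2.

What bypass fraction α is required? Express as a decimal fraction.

0.702

All 1746×0.060 = 104.76 kg/h of CaCl2 reaches S2, so S2 = 104.76/0.079 = 1326.1 kg/h and vapour = 419.92 kg/h.
The evaporator receives (1−α)·1746 of feed at 0.940 water and removes 0.860 of that water:
0.860×0.940×(1−α)×1746 = 419.92
(1−α) = 419.92/1411.5 = 0.2975;  α = 0.7025.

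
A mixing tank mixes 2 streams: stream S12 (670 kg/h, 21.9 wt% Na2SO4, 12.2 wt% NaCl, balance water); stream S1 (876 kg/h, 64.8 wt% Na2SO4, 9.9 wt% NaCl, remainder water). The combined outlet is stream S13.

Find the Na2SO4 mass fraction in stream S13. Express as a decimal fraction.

Total flow out = 670 + 876 = 1546 kg/h.
Na2SO4 in = 670×0.219 + 876×0.648 = 714.38 kg/h.
Na2SO4 mass fraction in S13 = 714.38/1546 = 0.4621.

0.4621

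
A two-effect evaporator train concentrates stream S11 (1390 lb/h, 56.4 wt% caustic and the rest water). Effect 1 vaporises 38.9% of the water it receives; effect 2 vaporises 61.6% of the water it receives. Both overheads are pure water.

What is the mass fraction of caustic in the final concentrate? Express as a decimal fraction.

0.846

water in feed = 1390×0.436 = 606.04 lb/h.
After stage 1: water left = (1−0.389)×606.04 = 370.29; stream total = 1154.3 lb/h.
After stage 2: water left = (1−0.616)×370.29 = 142.19; final concentrate = 926.15 lb/h.
caustic fraction = 783.96/926.15 = 0.846.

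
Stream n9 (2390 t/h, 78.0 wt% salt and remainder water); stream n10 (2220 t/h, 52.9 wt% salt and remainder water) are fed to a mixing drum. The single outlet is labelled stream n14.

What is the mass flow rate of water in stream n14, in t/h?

1571 t/h

water out = water in = 2390×0.220 + 2220×0.471 = 1571.4 t/h.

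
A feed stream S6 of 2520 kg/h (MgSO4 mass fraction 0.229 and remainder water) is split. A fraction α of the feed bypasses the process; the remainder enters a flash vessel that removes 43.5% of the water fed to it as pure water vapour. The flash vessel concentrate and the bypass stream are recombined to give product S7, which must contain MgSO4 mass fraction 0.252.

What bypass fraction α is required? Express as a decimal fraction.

All 2520×0.229 = 577.08 kg/h of MgSO4 reaches S7, so S7 = 577.08/0.252 = 2290 kg/h and vapour = 230 kg/h.
The evaporator receives (1−α)·2520 of feed at 0.771 water and removes 0.435 of that water:
0.435×0.771×(1−α)×2520 = 230
(1−α) = 230/845.17 = 0.2721;  α = 0.7279.

0.728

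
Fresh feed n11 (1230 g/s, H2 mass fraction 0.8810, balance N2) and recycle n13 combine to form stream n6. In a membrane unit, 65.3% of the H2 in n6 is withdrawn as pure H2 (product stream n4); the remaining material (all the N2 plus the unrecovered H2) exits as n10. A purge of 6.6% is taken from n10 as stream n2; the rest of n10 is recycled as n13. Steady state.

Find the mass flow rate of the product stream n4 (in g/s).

1047 g/s

H2 in n6: m_A = 1230×0.881 + (1−0.066)·(1−0.653)·m_A, so m_A = 1083.6/0.6759 = 1603.2 g/s.
Product n4 = 0.653×1603.2 = 1046.9 g/s.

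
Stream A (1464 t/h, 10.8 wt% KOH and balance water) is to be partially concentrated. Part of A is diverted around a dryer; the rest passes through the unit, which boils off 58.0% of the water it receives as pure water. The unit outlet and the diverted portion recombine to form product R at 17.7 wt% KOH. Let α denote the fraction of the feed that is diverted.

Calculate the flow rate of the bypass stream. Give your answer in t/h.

360.9 t/h

All 1464×0.108 = 158.11 t/h of KOH reaches R, so R = 158.11/0.177 = 893.29 t/h and vapour = 570.71 t/h.
The evaporator receives (1−α)·1464 of feed at 0.892 water and removes 0.580 of that water:
0.580×0.892×(1−α)×1464 = 570.71
(1−α) = 570.71/757.42 = 0.7535;  α = 0.2465.
Bypass flow = 0.2465×1464 = 360.88 t/h.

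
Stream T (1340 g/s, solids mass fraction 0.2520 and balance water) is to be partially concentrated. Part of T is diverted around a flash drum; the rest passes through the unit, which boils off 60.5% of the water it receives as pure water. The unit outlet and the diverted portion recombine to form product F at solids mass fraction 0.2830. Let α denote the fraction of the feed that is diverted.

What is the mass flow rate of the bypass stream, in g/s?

1016 g/s

All 1340×0.252 = 337.68 g/s of solids reaches F, so F = 337.68/0.283 = 1193.2 g/s and vapour = 146.78 g/s.
The evaporator receives (1−α)·1340 of feed at 0.748 water and removes 0.605 of that water:
0.605×0.748×(1−α)×1340 = 146.78
(1−α) = 146.78/606.4 = 0.2421;  α = 0.7579.
Bypass flow = 0.7579×1340 = 1015.6 g/s.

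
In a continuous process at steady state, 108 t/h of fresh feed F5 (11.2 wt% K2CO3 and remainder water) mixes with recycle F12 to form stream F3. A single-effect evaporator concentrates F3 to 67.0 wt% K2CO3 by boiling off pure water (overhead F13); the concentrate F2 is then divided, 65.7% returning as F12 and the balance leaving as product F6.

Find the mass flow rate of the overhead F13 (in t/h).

89.95 t/h

Overall K2CO3 balance (none leaves overhead): K2CO3 in fresh feed = K2CO3 in product, i.e. 108×0.112 = (1−0.657)·F2·0.670.
F2 = 12.096/(0.670×0.343) = 52.635 t/h.
Recycle F12 = 0.657×52.635 = 34.581 t/h.
Combined feed F3 = 108 + 34.581 = 142.58 t/h.
Overhead F13 = F3 − F2 = 142.58 − 52.635 = 89.946 t/h.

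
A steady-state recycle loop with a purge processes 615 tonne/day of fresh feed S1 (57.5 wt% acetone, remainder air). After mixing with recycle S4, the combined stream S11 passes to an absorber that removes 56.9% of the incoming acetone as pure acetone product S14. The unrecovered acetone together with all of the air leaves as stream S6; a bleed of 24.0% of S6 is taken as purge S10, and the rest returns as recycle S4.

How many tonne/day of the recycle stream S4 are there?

999.9 tonne/day

air enters only via S1 and leaves only via the purge: 615×0.425 = 0.240×(air in S6), and the absorber passes all air, so air in S11 = air in S6 = 1089.1 tonne/day.
acetone in S11: m_A = 615×0.575 + (1−0.240)·(1−0.569)·m_A, so m_A = 353.62/0.6724 = 525.88 tonne/day.
S6 = (1−0.569)×525.88 + 1089.1 = 1315.7 tonne/day.
Recycle S4 = (1−0.240)×1315.7 = 999.95 tonne/day.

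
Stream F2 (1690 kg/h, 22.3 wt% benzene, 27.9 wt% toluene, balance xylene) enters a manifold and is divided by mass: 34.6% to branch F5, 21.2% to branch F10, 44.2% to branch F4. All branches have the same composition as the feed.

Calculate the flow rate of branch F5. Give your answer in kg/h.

584.7 kg/h

Branch F5 flow = 0.346×1690 = 584.74 kg/h.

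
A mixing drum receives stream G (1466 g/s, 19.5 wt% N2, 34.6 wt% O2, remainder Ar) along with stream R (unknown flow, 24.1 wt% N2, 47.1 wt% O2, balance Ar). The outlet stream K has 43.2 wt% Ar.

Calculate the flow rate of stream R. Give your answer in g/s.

274.9 g/s

Let R be the unknown flow. Total out = 1466 + R.
Ar balance: 672.89 + 0.288·R = 0.432·(1466 + R)
(0.288 − 0.432)·R = 0.432×1466 − 672.89 = -39.582
R = -39.582 / -0.144 = 274.87 g/s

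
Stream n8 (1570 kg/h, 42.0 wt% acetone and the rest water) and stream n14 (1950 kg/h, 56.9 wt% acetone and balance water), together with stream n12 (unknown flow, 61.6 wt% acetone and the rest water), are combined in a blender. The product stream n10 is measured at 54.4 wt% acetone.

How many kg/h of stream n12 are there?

2027 kg/h

Let n12 be the unknown flow. Total out = 3520 + n12.
acetone balance: 1768.9 + 0.616·n12 = 0.544·(3520 + n12)
(0.616 − 0.544)·n12 = 0.544×3520 − 1768.9 = 145.93
n12 = 145.93 / 0.072 = 2026.8 kg/h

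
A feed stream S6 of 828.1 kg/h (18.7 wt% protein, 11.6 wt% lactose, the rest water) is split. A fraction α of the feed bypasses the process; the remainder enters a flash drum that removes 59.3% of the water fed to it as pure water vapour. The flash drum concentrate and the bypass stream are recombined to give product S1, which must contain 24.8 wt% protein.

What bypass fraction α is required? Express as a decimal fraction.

All 828.1×0.187 = 154.85 kg/h of protein reaches S1, so S1 = 154.85/0.248 = 624.41 kg/h and vapour = 203.69 kg/h.
The evaporator receives (1−α)·828.1 of feed at 0.697 water and removes 0.593 of that water:
0.593×0.697×(1−α)×828.1 = 203.69
(1−α) = 203.69/342.27 = 0.5951;  α = 0.4049.

0.405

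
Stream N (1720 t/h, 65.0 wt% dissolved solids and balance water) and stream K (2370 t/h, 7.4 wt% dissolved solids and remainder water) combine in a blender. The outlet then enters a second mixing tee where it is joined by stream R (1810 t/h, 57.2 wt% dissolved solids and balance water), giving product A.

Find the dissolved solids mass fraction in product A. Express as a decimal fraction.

0.3947

Overall, product flow = 5900 t/h.
dissolved solids in = 1720×0.650 + 2370×0.074 + 1810×0.572 = 2328.7 t/h.
dissolved solids fraction in A = 0.3947.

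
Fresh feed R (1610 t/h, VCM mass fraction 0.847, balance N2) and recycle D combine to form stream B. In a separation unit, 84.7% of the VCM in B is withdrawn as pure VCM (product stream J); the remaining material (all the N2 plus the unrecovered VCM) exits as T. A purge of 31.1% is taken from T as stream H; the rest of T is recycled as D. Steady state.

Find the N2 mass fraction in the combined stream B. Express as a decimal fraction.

N2 enters only via R and leaves only via the purge: 1610×0.153 = 0.311×(N2 in T), and the separation unit passes all N2, so N2 in B = N2 in T = 792.06 t/h.
VCM in B: m_A = 1610×0.847 + (1−0.311)·(1−0.847)·m_A, so m_A = 1363.7/0.8946 = 1524.4 t/h.
B = 1524.4 + 792.06 = 2316.4 t/h.
N2 fraction in B = 792.06/2316.4 = 0.342.

0.342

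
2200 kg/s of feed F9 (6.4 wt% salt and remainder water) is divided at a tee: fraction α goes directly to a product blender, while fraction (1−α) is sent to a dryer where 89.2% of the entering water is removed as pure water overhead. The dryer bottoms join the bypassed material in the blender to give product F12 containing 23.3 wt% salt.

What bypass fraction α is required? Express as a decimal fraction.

All 2200×0.064 = 140.8 kg/s of salt reaches F12, so F12 = 140.8/0.233 = 604.29 kg/s and vapour = 1595.7 kg/s.
The evaporator receives (1−α)·2200 of feed at 0.936 water and removes 0.892 of that water:
0.892×0.936×(1−α)×2200 = 1595.7
(1−α) = 1595.7/1836.8 = 0.8687;  α = 0.1313.

0.131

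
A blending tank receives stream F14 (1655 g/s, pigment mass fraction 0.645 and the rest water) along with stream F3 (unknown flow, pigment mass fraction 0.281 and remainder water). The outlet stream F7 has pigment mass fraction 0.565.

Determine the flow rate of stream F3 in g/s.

466.2 g/s

Let F3 be the unknown flow. Total out = 1655 + F3.
pigment balance: 1067.5 + 0.281·F3 = 0.565·(1655 + F3)
(0.281 − 0.565)·F3 = 0.565×1655 − 1067.5 = -132.4
F3 = -132.4 / -0.284 = 466.2 g/s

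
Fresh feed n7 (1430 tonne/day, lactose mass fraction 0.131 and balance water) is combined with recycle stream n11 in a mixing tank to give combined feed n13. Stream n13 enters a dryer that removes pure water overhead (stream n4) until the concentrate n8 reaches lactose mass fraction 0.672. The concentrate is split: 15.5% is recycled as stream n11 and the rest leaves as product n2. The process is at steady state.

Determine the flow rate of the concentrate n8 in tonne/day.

Overall lactose balance (none leaves overhead): lactose in fresh feed = lactose in product, i.e. 1430×0.131 = (1−0.155)·n8·0.672.
n8 = 187.33/(0.672×0.845) = 329.9 tonne/day.

329.9 tonne/day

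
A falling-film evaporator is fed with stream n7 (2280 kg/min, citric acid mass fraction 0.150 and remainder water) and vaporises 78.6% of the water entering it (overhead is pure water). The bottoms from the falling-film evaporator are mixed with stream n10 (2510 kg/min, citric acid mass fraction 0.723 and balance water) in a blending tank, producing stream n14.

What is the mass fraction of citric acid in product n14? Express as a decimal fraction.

0.660

Vapour removed = 0.786×0.850×2280 = 1523.3 kg/min; concentrate = 756.73 kg/min.
citric acid reaching the mixer = 342 (from concentrate) + 2510×0.723 = 2156.7 kg/min.
Product flow = 756.73 + 2510 = 3266.7 kg/min; citric acid fraction = 0.660.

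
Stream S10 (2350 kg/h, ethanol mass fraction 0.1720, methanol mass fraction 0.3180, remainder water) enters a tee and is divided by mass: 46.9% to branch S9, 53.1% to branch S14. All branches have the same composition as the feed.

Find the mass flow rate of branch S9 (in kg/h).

Branch S9 flow = 0.469×2350 = 1102.1 kg/h.

1102 kg/h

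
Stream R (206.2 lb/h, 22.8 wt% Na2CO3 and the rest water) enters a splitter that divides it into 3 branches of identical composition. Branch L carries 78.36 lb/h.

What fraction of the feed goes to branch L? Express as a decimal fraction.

0.380

Fraction to L = 78.36/206.2 = 0.3800.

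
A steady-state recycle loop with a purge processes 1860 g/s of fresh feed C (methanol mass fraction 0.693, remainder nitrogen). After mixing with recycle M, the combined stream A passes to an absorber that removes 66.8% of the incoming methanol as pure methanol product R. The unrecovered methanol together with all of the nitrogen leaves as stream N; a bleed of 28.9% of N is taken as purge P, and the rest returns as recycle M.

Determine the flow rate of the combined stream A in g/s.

3663 g/s

nitrogen enters only via C and leaves only via the purge: 1860×0.307 = 0.289×(nitrogen in N), and the absorber passes all nitrogen, so nitrogen in A = nitrogen in N = 1975.8 g/s.
methanol in A: m_A = 1860×0.693 + (1−0.289)·(1−0.668)·m_A, so m_A = 1289/0.7639 = 1687.3 g/s.
A = 1687.3 + 1975.8 = 3663.1 g/s.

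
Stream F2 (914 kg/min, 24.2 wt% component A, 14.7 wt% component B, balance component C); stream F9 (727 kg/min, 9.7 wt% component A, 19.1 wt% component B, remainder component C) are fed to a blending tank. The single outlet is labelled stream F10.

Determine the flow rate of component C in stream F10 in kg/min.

component C out = component C in = 914×0.611 + 727×0.712 = 1076.1 kg/min.

1076 kg/min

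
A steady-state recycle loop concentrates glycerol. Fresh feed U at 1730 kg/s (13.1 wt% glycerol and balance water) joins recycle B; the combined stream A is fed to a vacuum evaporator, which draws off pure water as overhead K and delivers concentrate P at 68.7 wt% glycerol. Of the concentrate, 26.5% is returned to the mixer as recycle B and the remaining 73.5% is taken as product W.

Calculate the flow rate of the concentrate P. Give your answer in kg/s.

448.8 kg/s

Overall glycerol balance (none leaves overhead): glycerol in fresh feed = glycerol in product, i.e. 1730×0.131 = (1−0.265)·P·0.687.
P = 226.63/(0.687×0.735) = 448.82 kg/s.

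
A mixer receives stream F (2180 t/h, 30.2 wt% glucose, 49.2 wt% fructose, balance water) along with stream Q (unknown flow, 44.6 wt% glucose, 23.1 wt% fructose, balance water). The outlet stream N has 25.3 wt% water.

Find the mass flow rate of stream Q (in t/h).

1464 t/h

Let Q be the unknown flow. Total out = 2180 + Q.
water balance: 449.08 + 0.323·Q = 0.253·(2180 + Q)
(0.323 − 0.253)·Q = 0.253×2180 − 449.08 = 102.46
Q = 102.46 / 0.070 = 1463.7 t/h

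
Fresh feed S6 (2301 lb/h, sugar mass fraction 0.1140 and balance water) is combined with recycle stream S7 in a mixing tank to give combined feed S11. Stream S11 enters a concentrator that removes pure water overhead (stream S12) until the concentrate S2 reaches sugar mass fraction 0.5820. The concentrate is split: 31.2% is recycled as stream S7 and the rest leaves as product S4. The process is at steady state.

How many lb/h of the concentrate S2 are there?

655.1 lb/h

Overall sugar balance (none leaves overhead): sugar in fresh feed = sugar in product, i.e. 2301×0.114 = (1−0.312)·S2·0.582.
S2 = 262.31/(0.582×0.688) = 655.1 lb/h.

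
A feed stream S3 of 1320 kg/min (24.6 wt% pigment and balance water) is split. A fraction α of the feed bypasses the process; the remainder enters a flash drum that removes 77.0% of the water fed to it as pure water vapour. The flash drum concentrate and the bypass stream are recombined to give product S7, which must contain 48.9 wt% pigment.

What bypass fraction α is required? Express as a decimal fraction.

All 1320×0.246 = 324.72 kg/min of pigment reaches S7, so S7 = 324.72/0.489 = 664.05 kg/min and vapour = 655.95 kg/min.
The evaporator receives (1−α)·1320 of feed at 0.754 water and removes 0.770 of that water:
0.770×0.754×(1−α)×1320 = 655.95
(1−α) = 655.95/766.37 = 0.8559;  α = 0.1441.

0.144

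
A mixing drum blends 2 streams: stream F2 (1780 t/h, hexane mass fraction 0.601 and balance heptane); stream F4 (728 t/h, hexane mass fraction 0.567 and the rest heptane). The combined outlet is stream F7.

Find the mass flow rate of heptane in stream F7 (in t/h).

1025 t/h

heptane out = heptane in = 1780×0.399 + 728×0.433 = 1025.4 t/h.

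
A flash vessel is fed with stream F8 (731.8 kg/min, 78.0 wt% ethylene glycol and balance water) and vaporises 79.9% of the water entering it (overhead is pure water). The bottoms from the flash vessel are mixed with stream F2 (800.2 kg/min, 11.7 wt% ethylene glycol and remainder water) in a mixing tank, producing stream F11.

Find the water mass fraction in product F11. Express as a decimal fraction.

Vapour removed = 0.799×0.220×731.8 = 128.64 kg/min; concentrate = 603.16 kg/min.
water reaching the mixer = 32.36 (from concentrate) + 800.2×0.883 = 738.94 kg/min.
Product flow = 603.16 + 800.2 = 1403.4 kg/min; water fraction = 0.5265.

0.5265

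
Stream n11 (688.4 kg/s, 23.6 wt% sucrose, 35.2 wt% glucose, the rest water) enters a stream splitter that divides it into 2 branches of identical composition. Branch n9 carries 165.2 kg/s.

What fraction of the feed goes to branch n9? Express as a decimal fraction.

0.240

Fraction to n9 = 165.2/688.4 = 0.2400.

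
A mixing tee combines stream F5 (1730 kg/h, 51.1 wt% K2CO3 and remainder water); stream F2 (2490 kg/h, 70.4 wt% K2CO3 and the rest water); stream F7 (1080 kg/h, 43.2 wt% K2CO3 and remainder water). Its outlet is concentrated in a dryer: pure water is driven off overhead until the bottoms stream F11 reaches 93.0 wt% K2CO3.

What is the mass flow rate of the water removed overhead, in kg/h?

1963 kg/h

K2CO3 entering = 1730×0.511 + 2490×0.704 + 1080×0.432 = 3103.5 kg/h.
All K2CO3 reports to F11, so F11 = 3103.5/0.930 = 3337.2 kg/h.
Total feed = 5300 kg/h; overhead = 5300 − 3337.2 = 1962.8 kg/h.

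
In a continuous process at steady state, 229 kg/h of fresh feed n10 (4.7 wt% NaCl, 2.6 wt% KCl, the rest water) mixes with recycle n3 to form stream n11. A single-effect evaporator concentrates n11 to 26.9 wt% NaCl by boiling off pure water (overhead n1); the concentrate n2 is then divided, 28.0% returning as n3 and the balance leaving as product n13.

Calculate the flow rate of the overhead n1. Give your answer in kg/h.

189 kg/h

Overall NaCl balance (none leaves overhead): NaCl in fresh feed = NaCl in product, i.e. 229×0.047 = (1−0.280)·n2·0.269.
n2 = 10.763/(0.269×0.720) = 55.571 kg/h.
Recycle n3 = 0.280×55.571 = 15.56 kg/h.
Combined feed n11 = 229 + 15.56 = 244.56 kg/h.
Overhead n1 = n11 − n2 = 244.56 − 55.571 = 188.99 kg/h.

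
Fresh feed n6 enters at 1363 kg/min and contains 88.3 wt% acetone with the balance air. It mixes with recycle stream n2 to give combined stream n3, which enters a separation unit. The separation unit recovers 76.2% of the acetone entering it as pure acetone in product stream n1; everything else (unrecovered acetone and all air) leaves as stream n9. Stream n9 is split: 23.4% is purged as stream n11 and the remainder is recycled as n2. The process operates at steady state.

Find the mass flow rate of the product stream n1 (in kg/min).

acetone in n3: m_A = 1363×0.883 + (1−0.234)·(1−0.762)·m_A, so m_A = 1203.5/0.8177 = 1471.9 kg/min.
Product n1 = 0.762×1471.9 = 1121.6 kg/min.

1122 kg/min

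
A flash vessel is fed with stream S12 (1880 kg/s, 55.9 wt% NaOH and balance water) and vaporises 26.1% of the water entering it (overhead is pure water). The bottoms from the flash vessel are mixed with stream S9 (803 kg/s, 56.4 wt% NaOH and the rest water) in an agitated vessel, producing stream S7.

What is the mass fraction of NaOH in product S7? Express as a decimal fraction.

0.6097

Vapour removed = 0.261×0.441×1880 = 216.39 kg/s; concentrate = 1663.6 kg/s.
NaOH reaching the mixer = 1050.9 (from concentrate) + 803×0.564 = 1503.8 kg/s.
Product flow = 1663.6 + 803 = 2466.6 kg/s; NaOH fraction = 0.6097.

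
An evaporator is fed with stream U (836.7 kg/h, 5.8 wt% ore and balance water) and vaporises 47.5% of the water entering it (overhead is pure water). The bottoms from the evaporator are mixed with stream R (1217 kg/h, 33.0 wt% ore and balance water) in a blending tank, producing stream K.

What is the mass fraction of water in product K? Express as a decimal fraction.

0.7320

Vapour removed = 0.475×0.942×836.7 = 374.38 kg/h; concentrate = 462.32 kg/h.
water reaching the mixer = 413.79 (from concentrate) + 1217×0.670 = 1229.2 kg/h.
Product flow = 462.32 + 1217 = 1679.3 kg/h; water fraction = 0.7320.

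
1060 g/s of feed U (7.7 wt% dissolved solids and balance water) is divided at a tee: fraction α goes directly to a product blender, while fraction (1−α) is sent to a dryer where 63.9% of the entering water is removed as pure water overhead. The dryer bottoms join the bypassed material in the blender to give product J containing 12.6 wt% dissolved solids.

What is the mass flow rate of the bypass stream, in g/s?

361.1 g/s

All 1060×0.077 = 81.62 g/s of dissolved solids reaches J, so J = 81.62/0.126 = 647.78 g/s and vapour = 412.22 g/s.
The evaporator receives (1−α)·1060 of feed at 0.923 water and removes 0.639 of that water:
0.639×0.923×(1−α)×1060 = 412.22
(1−α) = 412.22/625.18 = 0.6594;  α = 0.3406.
Bypass flow = 0.3406×1060 = 361.08 g/s.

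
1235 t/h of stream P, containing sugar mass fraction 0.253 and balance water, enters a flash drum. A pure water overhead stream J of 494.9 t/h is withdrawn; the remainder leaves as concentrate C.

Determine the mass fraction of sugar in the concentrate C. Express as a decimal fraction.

sugar is not removed: 1235×0.253 = 312.45 t/h of sugar enters C.
Concentrate = 1235 − 494.9 = 740.1 t/h.
Mass fraction = 312.45/740.1 = 0.422.

0.422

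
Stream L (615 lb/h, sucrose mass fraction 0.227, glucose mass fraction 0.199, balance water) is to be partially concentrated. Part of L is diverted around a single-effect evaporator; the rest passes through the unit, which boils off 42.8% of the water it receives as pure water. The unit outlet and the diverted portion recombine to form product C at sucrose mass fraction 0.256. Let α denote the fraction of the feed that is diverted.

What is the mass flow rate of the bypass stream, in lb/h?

All 615×0.227 = 139.61 lb/h of sucrose reaches C, so C = 139.61/0.256 = 545.33 lb/h and vapour = 69.668 lb/h.
The evaporator receives (1−α)·615 of feed at 0.574 water and removes 0.428 of that water:
0.428×0.574×(1−α)×615 = 69.668
(1−α) = 69.668/151.09 = 0.4611;  α = 0.5389.
Bypass flow = 0.5389×615 = 331.42 lb/h.

331.4 lb/h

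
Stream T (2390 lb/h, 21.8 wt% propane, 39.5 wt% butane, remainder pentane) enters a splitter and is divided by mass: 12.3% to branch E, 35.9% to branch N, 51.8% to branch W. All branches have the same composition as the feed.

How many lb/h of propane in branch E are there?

Branch E total = 0.123×2390 = 293.97 lb/h.
propane in E = 0.218×293.97 = 64.085 lb/h.

64.09 lb/h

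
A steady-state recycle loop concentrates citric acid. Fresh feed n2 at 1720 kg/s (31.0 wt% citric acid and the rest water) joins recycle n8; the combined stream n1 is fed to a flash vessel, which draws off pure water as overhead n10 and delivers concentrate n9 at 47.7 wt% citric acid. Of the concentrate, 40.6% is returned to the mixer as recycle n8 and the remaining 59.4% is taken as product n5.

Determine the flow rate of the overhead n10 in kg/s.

602.2 kg/s

Overall citric acid balance (none leaves overhead): citric acid in fresh feed = citric acid in product, i.e. 1720×0.310 = (1−0.406)·n9·0.477.
n9 = 533.2/(0.477×0.594) = 1881.9 kg/s.
Recycle n8 = 0.406×1881.9 = 764.03 kg/s.
Combined feed n1 = 1720 + 764.03 = 2484 kg/s.
Overhead n10 = n1 − n9 = 2484 − 1881.9 = 602.18 kg/s.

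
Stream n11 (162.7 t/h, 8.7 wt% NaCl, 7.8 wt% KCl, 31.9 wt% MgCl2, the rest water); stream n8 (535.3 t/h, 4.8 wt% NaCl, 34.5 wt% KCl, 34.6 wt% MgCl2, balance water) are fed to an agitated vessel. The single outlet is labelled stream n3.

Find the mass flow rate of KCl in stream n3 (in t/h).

197.4 t/h

KCl out = KCl in = 162.7×0.078 + 535.3×0.345 = 197.37 t/h.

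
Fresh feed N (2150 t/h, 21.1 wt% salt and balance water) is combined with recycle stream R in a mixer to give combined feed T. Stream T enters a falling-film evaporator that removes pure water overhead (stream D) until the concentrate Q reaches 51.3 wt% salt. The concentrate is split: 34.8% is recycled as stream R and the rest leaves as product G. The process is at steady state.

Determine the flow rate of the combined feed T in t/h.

2622 t/h

Overall salt balance (none leaves overhead): salt in fresh feed = salt in product, i.e. 2150×0.211 = (1−0.348)·Q·0.513.
Q = 453.65/(0.513×0.652) = 1356.3 t/h.
Recycle R = 0.348×1356.3 = 471.99 t/h.
Combined feed T = 2150 + 471.99 = 2622 t/h.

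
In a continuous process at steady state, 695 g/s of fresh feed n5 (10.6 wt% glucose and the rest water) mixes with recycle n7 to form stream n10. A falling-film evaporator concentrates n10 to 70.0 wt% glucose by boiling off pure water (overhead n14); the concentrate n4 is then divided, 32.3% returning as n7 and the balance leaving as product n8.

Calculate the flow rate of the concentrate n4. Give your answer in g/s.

155.5 g/s

Overall glucose balance (none leaves overhead): glucose in fresh feed = glucose in product, i.e. 695×0.106 = (1−0.323)·n4·0.700.
n4 = 73.67/(0.700×0.677) = 155.45 g/s.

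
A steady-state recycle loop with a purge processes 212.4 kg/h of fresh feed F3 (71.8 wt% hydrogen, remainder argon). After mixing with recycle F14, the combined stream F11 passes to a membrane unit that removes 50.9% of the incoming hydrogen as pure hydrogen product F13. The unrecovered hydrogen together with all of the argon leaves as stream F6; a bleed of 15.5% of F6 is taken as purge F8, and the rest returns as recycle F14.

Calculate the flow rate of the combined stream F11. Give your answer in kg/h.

argon enters only via F3 and leaves only via the purge: 212.4×0.282 = 0.155×(argon in F6), and the membrane unit passes all argon, so argon in F11 = argon in F6 = 386.43 kg/h.
hydrogen in F11: m_A = 212.4×0.718 + (1−0.155)·(1−0.509)·m_A, so m_A = 152.5/0.5851 = 260.64 kg/h.
F11 = 260.64 + 386.43 = 647.07 kg/h.

647.1 kg/h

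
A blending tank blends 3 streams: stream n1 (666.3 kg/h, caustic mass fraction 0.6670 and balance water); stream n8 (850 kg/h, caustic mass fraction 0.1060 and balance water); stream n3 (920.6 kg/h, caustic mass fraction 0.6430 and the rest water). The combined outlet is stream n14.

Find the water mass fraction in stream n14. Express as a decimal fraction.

0.5377

Total flow out = 666.3 + 850 + 920.6 = 2436.9 kg/h.
water in = 666.3×0.333 + 850×0.894 + 920.6×0.357 = 1310.4 kg/h.
water mass fraction in n14 = 1310.4/2436.9 = 0.5377.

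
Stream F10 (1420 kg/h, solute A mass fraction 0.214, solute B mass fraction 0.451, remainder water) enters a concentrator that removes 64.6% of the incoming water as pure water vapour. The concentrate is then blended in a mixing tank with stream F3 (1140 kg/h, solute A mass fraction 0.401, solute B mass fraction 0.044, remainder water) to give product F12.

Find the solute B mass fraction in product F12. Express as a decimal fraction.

Vapour removed = 0.646×0.335×1420 = 307.3 kg/h; concentrate = 1112.7 kg/h.
solute B reaching the mixer = 640.42 (from concentrate) + 1140×0.044 = 690.58 kg/h.
Product flow = 1112.7 + 1140 = 2252.7 kg/h; solute B fraction = 0.307.

0.307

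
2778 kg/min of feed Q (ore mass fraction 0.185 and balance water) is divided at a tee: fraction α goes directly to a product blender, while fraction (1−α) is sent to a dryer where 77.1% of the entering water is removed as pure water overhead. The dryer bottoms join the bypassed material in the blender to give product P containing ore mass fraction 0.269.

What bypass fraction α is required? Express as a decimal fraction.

All 2778×0.185 = 513.93 kg/min of ore reaches P, so P = 513.93/0.269 = 1910.5 kg/min and vapour = 867.48 kg/min.
The evaporator receives (1−α)·2778 of feed at 0.815 water and removes 0.771 of that water:
0.771×0.815×(1−α)×2778 = 867.48
(1−α) = 867.48/1745.6 = 0.4970;  α = 0.5030.

0.503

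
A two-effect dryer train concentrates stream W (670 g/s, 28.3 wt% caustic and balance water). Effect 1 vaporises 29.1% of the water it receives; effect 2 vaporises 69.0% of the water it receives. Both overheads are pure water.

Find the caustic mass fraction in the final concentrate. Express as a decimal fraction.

0.6423

water in feed = 670×0.717 = 480.39 g/s.
After stage 1: water left = (1−0.291)×480.39 = 340.6; stream total = 530.21 g/s.
After stage 2: water left = (1−0.690)×340.6 = 105.58; final concentrate = 295.19 g/s.
caustic fraction = 189.61/295.19 = 0.6423.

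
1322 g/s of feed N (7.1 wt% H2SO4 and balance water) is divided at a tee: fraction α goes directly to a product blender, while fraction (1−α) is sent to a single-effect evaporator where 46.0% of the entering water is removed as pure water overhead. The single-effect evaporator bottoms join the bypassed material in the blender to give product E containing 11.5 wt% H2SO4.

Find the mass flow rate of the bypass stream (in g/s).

All 1322×0.071 = 93.862 g/s of H2SO4 reaches E, so E = 93.862/0.115 = 816.19 g/s and vapour = 505.81 g/s.
The evaporator receives (1−α)·1322 of feed at 0.929 water and removes 0.460 of that water:
0.460×0.929×(1−α)×1322 = 505.81
(1−α) = 505.81/564.94 = 0.8953;  α = 0.1047.
Bypass flow = 0.1047×1322 = 138.38 g/s.

138.4 g/s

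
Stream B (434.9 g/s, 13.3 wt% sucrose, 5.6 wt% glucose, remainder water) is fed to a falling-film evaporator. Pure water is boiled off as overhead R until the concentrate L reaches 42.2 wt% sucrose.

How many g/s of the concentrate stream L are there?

137.1 g/s

sucrose is conserved: 434.9×0.133 = 57.842 g/s all reports to the concentrate.
Concentrate = 57.842/(target fraction) = 137.07 g/s.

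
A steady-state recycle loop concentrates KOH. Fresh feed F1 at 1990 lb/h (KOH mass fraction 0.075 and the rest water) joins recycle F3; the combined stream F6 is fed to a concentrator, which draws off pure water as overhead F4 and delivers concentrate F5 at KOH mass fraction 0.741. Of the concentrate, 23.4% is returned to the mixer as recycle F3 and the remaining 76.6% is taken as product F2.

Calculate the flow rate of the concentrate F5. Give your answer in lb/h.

Overall KOH balance (none leaves overhead): KOH in fresh feed = KOH in product, i.e. 1990×0.075 = (1−0.234)·F5·0.741.
F5 = 149.25/(0.741×0.766) = 262.95 lb/h.

262.9 lb/h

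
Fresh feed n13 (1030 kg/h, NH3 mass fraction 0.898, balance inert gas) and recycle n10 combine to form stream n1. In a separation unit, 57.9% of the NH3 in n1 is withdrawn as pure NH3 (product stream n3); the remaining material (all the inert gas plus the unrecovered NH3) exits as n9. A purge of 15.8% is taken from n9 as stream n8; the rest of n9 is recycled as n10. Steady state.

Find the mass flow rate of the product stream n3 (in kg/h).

NH3 in n1: m_A = 1030×0.898 + (1−0.158)·(1−0.579)·m_A, so m_A = 924.94/0.6455 = 1432.9 kg/h.
Product n3 = 0.579×1432.9 = 829.63 kg/h.

829.6 kg/h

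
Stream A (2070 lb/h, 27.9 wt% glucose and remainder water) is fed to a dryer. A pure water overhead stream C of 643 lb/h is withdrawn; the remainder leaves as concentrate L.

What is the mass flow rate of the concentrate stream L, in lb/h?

1427 lb/h

Concentrate = 2070 − 643 = 1427 lb/h.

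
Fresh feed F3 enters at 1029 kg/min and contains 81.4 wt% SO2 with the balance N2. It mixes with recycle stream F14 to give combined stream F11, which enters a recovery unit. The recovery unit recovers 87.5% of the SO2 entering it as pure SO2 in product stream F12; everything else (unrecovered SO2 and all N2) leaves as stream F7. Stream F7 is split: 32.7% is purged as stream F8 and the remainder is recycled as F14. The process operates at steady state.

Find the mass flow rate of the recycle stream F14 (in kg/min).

N2 enters only via F3 and leaves only via the purge: 1029×0.186 = 0.327×(N2 in F7), and the recovery unit passes all N2, so N2 in F11 = N2 in F7 = 585.3 kg/min.
SO2 in F11: m_A = 1029×0.814 + (1−0.327)·(1−0.875)·m_A, so m_A = 837.61/0.9159 = 914.54 kg/min.
F7 = (1−0.875)×914.54 + 585.3 = 699.62 kg/min.
Recycle F14 = (1−0.327)×699.62 = 470.84 kg/min.

470.8 kg/min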